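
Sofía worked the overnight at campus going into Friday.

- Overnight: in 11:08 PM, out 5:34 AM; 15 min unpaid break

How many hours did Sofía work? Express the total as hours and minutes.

6 h 11 min

Overnight: 11:08 PM → midnight = 0 h 52 min; midnight → 5:34 AM = 5 h 34 min; span 6 h 26 min; less 15 min break → 6 h 11 min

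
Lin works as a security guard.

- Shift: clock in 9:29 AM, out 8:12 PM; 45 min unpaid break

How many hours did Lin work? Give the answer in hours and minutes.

9 h 58 min

Shift: 9:29 AM–8:12 PM = 10 h 43 min; less 45 min break → 9 h 58 min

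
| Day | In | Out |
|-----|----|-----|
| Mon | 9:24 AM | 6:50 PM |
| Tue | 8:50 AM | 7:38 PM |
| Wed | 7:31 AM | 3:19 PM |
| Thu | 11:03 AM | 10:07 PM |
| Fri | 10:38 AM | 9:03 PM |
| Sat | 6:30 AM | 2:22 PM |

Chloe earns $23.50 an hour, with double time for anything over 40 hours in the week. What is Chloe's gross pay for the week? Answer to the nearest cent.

Mon: 9:24 AM–6:50 PM = 9 h 26 min
Tue: 8:50 AM–7:38 PM = 10 h 48 min
Wed: 7:31 AM–3:19 PM = 7 h 48 min
Thu: 11:03 AM–10:07 PM = 11 h 4 min
Fri: 10:38 AM–9:03 PM = 10 h 25 min
Sat: 6:30 AM–2:22 PM = 7 h 52 min
Total worked: 57 h 23 min = 3443 min.
Regular 40 h 0 min = 2400 min at $23.50/h; overtime 17 h 23 min = 1043 min at $47.00/h.
Pay = (2400 × $23.50 + 1043 × $47.00) ÷ 60 = $1757.02.

$1757.02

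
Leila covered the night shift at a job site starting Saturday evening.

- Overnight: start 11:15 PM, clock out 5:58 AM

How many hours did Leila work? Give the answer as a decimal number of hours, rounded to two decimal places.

6.72 hours

Overnight: 11:15 PM → midnight = 0 h 45 min; midnight → 5:58 AM = 5 h 58 min; span 6 h 43 min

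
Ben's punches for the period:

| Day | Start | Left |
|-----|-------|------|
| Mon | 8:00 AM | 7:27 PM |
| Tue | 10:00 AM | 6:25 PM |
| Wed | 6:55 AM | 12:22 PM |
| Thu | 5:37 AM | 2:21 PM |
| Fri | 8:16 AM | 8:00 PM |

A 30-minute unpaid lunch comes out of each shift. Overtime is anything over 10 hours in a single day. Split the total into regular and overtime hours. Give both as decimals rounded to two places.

Mon: 8:00 AM–7:27 PM = 11 h 27 min; less 30 min break → 10 h 57 min
Tue: 10:00 AM–6:25 PM = 8 h 25 min; less 30 min break → 7 h 55 min
Wed: 6:55 AM–12:22 PM = 5 h 27 min; less 30 min break → 4 h 57 min
Thu: 5:37 AM–2:21 PM = 8 h 44 min; less 30 min break → 8 h 14 min
Fri: 8:16 AM–8:00 PM = 11 h 44 min; less 30 min break → 11 h 14 min
Mon reg 10 h 0 min / OT 0 h 57 min; Tue reg 7 h 55 min / OT 0 h 0 min; Wed reg 4 h 57 min / OT 0 h 0 min; Thu reg 8 h 14 min / OT 0 h 0 min; Fri reg 10 h 0 min / OT 1 h 14 min.
Totals: regular 41 h 6 min, overtime 2 h 11 min.

Regular 41.10 hours, overtime 2.18 hours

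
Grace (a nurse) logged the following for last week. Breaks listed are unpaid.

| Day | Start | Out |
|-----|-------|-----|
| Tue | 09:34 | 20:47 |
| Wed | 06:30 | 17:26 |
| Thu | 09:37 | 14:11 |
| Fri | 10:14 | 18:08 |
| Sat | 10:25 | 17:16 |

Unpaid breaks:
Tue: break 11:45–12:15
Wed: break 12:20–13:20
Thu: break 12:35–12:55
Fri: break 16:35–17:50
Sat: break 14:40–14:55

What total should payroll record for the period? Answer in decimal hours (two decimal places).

Tue: 09:34–20:47 = 11 h 13 min; less 30 min break → 10 h 43 min
Wed: 06:30–17:26 = 10 h 56 min; less 60 min break → 9 h 56 min
Thu: 09:37–14:11 = 4 h 34 min; less 20 min break → 4 h 14 min
Fri: 10:14–18:08 = 7 h 54 min; less 75 min break → 6 h 39 min
Sat: 10:25–17:16 = 6 h 51 min; less 15 min break → 6 h 36 min
Total: 10 h 43 min + 9 h 56 min + 4 h 14 min + 6 h 39 min + 6 h 36 min = 38 h 8 min.

38.13 hours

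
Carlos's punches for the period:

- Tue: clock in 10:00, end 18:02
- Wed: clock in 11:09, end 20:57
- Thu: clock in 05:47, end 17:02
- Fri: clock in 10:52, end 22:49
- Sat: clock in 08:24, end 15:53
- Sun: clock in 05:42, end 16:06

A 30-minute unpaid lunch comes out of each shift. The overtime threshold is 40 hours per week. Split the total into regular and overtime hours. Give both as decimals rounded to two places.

Tue: 10:00–18:02 = 8 h 2 min; less 30 min break → 7 h 32 min
Wed: 11:09–20:57 = 9 h 48 min; less 30 min break → 9 h 18 min
Thu: 05:47–17:02 = 11 h 15 min; less 30 min break → 10 h 45 min
Fri: 10:52–22:49 = 11 h 57 min; less 30 min break → 11 h 27 min
Sat: 08:24–15:53 = 7 h 29 min; less 30 min break → 6 h 59 min
Sun: 05:42–16:06 = 10 h 24 min; less 30 min break → 9 h 54 min
Total worked: 55 h 55 min = 55.92 h.
Threshold 40 h → overtime 15 h 55 min, regular 40 h 0 min.

Regular 40.00 hours, overtime 15.92 hours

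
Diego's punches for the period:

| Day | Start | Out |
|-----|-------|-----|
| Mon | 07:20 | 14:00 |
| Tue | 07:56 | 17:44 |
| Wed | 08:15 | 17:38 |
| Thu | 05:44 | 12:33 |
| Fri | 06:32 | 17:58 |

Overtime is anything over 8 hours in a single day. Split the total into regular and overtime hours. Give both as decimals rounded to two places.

Regular 37.48 hours, overtime 6.62 hours

Mon: 07:20–14:00 = 6 h 40 min
Tue: 07:56–17:44 = 9 h 48 min
Wed: 08:15–17:38 = 9 h 23 min
Thu: 05:44–12:33 = 6 h 49 min
Fri: 06:32–17:58 = 11 h 26 min
Mon reg 6 h 40 min / OT 0 h 0 min; Tue reg 8 h 0 min / OT 1 h 48 min; Wed reg 8 h 0 min / OT 1 h 23 min; Thu reg 6 h 49 min / OT 0 h 0 min; Fri reg 8 h 0 min / OT 3 h 26 min.
Totals: regular 37 h 29 min, overtime 6 h 37 min.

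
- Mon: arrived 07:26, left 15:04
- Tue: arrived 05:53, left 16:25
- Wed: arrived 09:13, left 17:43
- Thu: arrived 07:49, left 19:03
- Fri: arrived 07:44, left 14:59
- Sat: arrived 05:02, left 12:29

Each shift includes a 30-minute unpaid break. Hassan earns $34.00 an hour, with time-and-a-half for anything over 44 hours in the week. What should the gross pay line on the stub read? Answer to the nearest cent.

$1781.60

Mon: 07:26–15:04 = 7 h 38 min; less 30 min break → 7 h 8 min
Tue: 05:53–16:25 = 10 h 32 min; less 30 min break → 10 h 2 min
Wed: 09:13–17:43 = 8 h 30 min; less 30 min break → 8 h 0 min
Thu: 07:49–19:03 = 11 h 14 min; less 30 min break → 10 h 44 min
Fri: 07:44–14:59 = 7 h 15 min; less 30 min break → 6 h 45 min
Sat: 05:02–12:29 = 7 h 27 min; less 30 min break → 6 h 57 min
Total worked: 49 h 36 min = 2976 min.
Regular 44 h 0 min = 2640 min at $34.00/h; overtime 5 h 36 min = 336 min at $51.00/h.
Pay = (2640 × $34.00 + 336 × $51.00) ÷ 60 = $1781.60.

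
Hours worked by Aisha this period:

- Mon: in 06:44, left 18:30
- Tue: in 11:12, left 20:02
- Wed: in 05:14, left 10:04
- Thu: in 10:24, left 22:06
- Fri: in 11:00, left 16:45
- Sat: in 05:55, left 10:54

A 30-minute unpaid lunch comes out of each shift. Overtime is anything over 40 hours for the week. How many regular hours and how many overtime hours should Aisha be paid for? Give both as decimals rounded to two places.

Mon: 06:44–18:30 = 11 h 46 min; less 30 min break → 11 h 16 min
Tue: 11:12–20:02 = 8 h 50 min; less 30 min break → 8 h 20 min
Wed: 05:14–10:04 = 4 h 50 min; less 30 min break → 4 h 20 min
Thu: 10:24–22:06 = 11 h 42 min; less 30 min break → 11 h 12 min
Fri: 11:00–16:45 = 5 h 45 min; less 30 min break → 5 h 15 min
Sat: 05:55–10:54 = 4 h 59 min; less 30 min break → 4 h 29 min
Total worked: 44 h 52 min = 44.87 h.
Threshold 40 h → overtime 4 h 52 min, regular 40 h 0 min.

Regular 40.00 hours, overtime 4.87 hours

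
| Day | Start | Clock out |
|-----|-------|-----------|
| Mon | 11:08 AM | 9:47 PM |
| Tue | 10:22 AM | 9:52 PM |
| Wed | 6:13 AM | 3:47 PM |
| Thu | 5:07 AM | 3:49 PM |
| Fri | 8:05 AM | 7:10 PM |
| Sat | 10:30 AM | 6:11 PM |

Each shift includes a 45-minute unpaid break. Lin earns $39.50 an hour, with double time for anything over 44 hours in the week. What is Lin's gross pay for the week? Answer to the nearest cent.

$2739.98

Mon: 11:08 AM–9:47 PM = 10 h 39 min; less 45 min break → 9 h 54 min
Tue: 10:22 AM–9:52 PM = 11 h 30 min; less 45 min break → 10 h 45 min
Wed: 6:13 AM–3:47 PM = 9 h 34 min; less 45 min break → 8 h 49 min
Thu: 5:07 AM–3:49 PM = 10 h 42 min; less 45 min break → 9 h 57 min
Fri: 8:05 AM–7:10 PM = 11 h 5 min; less 45 min break → 10 h 20 min
Sat: 10:30 AM–6:11 PM = 7 h 41 min; less 45 min break → 6 h 56 min
Total worked: 56 h 41 min = 3401 min.
Regular 44 h 0 min = 2640 min at $39.50/h; overtime 12 h 41 min = 761 min at $79.00/h.
Pay = (2640 × $39.50 + 761 × $79.00) ÷ 60 = $2739.98.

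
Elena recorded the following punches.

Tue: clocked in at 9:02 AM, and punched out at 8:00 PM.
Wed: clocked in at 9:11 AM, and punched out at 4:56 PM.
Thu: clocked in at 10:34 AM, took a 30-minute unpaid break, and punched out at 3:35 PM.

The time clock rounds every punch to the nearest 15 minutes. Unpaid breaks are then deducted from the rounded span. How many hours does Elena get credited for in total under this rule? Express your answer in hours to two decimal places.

23.25 hours

Tue: in 9:02 AM→9:00 AM, out 8:00 PM→8:00 PM; 11 h 0 min
Wed: in 9:11 AM→9:15 AM, out 4:56 PM→5:00 PM; 7 h 45 min
Thu: in 10:34 AM→10:30 AM, out 3:35 PM→3:30 PM; 5 h 0 min − 30 min = 4 h 30 min
Total credited: 23 h 15 min.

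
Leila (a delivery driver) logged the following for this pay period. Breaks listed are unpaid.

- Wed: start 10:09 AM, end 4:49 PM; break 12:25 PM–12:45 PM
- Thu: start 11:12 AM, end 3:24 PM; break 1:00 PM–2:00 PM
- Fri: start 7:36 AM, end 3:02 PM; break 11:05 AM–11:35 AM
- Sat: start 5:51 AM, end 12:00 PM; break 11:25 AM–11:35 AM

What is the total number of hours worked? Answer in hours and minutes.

Wed: 10:09 AM–4:49 PM = 6 h 40 min; less 20 min break → 6 h 20 min
Thu: 11:12 AM–3:24 PM = 4 h 12 min; less 60 min break → 3 h 12 min
Fri: 7:36 AM–3:02 PM = 7 h 26 min; less 30 min break → 6 h 56 min
Sat: 5:51 AM–12:00 PM = 6 h 9 min; less 10 min break → 5 h 59 min
Total: 6 h 20 min + 3 h 12 min + 6 h 56 min + 5 h 59 min = 22 h 27 min.

22 h 27 min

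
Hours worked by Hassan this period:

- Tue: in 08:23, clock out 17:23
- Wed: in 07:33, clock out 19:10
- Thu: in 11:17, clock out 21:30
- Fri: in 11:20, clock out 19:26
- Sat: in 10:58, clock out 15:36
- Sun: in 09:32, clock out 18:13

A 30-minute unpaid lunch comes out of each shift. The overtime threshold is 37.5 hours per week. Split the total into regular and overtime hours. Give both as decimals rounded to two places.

Tue: 08:23–17:23 = 9 h 0 min; less 30 min break → 8 h 30 min
Wed: 07:33–19:10 = 11 h 37 min; less 30 min break → 11 h 7 min
Thu: 11:17–21:30 = 10 h 13 min; less 30 min break → 9 h 43 min
Fri: 11:20–19:26 = 8 h 6 min; less 30 min break → 7 h 36 min
Sat: 10:58–15:36 = 4 h 38 min; less 30 min break → 4 h 8 min
Sun: 09:32–18:13 = 8 h 41 min; less 30 min break → 8 h 11 min
Total worked: 49 h 15 min = 49.25 h.
Threshold 37.5 h → overtime 11 h 45 min, regular 37 h 30 min.

Regular 37.50 hours, overtime 11.75 hours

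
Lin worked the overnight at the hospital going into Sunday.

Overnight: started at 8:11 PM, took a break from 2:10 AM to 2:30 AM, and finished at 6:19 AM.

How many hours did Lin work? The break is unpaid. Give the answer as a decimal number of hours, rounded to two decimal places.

Overnight: 8:11 PM → midnight = 3 h 49 min; midnight → 6:19 AM = 6 h 19 min; span 10 h 8 min; less 20 min break → 9 h 48 min

9.80 hours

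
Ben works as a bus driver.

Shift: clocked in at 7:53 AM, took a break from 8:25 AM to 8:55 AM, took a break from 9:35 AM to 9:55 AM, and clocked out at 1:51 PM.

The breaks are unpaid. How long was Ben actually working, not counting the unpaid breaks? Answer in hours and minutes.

Shift: 7:53 AM–1:51 PM = 5 h 58 min; less 50 min break → 5 h 8 min

5 h 8 min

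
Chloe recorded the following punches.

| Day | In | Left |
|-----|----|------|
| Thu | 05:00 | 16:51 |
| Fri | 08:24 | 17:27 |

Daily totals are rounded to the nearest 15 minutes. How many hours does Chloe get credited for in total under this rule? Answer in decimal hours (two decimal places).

Thu: 05:00–16:51 = 11 h 51 min → rounds to 11 h 45 min
Fri: 08:24–17:27 = 9 h 3 min → rounds to 9 h 0 min
Total credited: 20 h 45 min.

20.75 hours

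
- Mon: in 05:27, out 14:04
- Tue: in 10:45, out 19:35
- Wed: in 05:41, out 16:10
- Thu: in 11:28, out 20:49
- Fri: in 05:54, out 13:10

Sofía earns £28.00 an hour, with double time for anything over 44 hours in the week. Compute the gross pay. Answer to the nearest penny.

£1262.80

Mon: 05:27–14:04 = 8 h 37 min
Tue: 10:45–19:35 = 8 h 50 min
Wed: 05:41–16:10 = 10 h 29 min
Thu: 11:28–20:49 = 9 h 21 min
Fri: 05:54–13:10 = 7 h 16 min
Total worked: 44 h 33 min = 2673 min.
Regular 44 h 0 min = 2640 min at £28.00/h; overtime 0 h 33 min = 33 min at £56.00/h.
Pay = (2640 × £28.00 + 33 × £56.00) ÷ 60 = £1262.80.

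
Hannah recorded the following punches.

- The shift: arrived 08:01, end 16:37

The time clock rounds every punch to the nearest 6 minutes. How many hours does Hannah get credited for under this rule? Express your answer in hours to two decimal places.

The shift: in 08:01→08:00, out 16:37→16:36; 8 h 36 min

8.60 hours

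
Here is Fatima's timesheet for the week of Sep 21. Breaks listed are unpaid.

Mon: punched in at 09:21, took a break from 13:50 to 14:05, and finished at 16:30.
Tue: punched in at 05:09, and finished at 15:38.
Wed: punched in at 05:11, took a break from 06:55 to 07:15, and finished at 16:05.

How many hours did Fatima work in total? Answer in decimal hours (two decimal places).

Mon: 09:21–16:30 = 7 h 9 min; less 15 min break → 6 h 54 min
Tue: 05:09–15:38 = 10 h 29 min
Wed: 05:11–16:05 = 10 h 54 min; less 20 min break → 10 h 34 min
Total: 6 h 54 min + 10 h 29 min + 10 h 34 min = 27 h 57 min.

27.95 hours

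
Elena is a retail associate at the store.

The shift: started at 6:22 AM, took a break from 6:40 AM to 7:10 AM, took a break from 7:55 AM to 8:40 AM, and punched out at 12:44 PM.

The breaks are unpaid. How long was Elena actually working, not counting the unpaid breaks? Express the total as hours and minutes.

The shift: 6:22 AM–12:44 PM = 6 h 22 min; less 75 min break → 5 h 7 min

5 h 7 min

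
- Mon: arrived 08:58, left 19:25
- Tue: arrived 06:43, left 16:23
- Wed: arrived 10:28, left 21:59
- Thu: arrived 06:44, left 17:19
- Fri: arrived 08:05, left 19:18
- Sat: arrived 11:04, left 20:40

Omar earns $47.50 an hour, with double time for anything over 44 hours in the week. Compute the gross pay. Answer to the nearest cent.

$3898.17

Mon: 08:58–19:25 = 10 h 27 min
Tue: 06:43–16:23 = 9 h 40 min
Wed: 10:28–21:59 = 11 h 31 min
Thu: 06:44–17:19 = 10 h 35 min
Fri: 08:05–19:18 = 11 h 13 min
Sat: 11:04–20:40 = 9 h 36 min
Total worked: 63 h 2 min = 3782 min.
Regular 44 h 0 min = 2640 min at $47.50/h; overtime 19 h 2 min = 1142 min at $95.00/h.
Pay = (2640 × $47.50 + 1142 × $95.00) ÷ 60 = $3898.17.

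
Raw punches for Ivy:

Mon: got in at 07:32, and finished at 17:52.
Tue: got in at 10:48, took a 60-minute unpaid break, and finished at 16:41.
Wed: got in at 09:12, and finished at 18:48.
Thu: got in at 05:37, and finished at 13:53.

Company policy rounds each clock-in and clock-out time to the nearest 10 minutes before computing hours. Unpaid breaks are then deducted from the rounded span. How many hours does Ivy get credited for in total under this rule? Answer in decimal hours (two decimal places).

33.00 hours

Mon: in 07:32→07:30, out 17:52→17:50; 10 h 20 min
Tue: in 10:48→10:50, out 16:41→16:40; 5 h 50 min − 60 min = 4 h 50 min
Wed: in 09:12→09:10, out 18:48→18:50; 9 h 40 min
Thu: in 05:37→05:40, out 13:53→13:50; 8 h 10 min
Total credited: 33 h 0 min.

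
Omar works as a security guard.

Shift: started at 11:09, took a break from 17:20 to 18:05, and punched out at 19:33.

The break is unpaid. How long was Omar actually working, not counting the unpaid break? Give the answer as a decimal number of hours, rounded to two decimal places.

7.65 hours

Shift: 11:09–19:33 = 8 h 24 min; less 45 min break → 7 h 39 min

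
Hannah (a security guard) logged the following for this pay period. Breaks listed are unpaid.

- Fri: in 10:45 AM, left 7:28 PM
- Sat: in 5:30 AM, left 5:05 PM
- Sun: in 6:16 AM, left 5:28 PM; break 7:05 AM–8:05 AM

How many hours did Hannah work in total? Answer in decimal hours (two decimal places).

Fri: 10:45 AM–7:28 PM = 8 h 43 min
Sat: 5:30 AM–5:05 PM = 11 h 35 min
Sun: 6:16 AM–5:28 PM = 11 h 12 min; less 60 min break → 10 h 12 min
Total: 8 h 43 min + 11 h 35 min + 10 h 12 min = 30 h 30 min.

30.50 hours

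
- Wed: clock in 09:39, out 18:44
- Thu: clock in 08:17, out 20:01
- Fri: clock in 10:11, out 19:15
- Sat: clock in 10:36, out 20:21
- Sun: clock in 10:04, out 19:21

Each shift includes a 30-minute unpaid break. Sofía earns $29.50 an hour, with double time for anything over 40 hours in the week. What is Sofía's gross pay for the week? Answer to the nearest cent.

$1558.58

Wed: 09:39–18:44 = 9 h 5 min; less 30 min break → 8 h 35 min
Thu: 08:17–20:01 = 11 h 44 min; less 30 min break → 11 h 14 min
Fri: 10:11–19:15 = 9 h 4 min; less 30 min break → 8 h 34 min
Sat: 10:36–20:21 = 9 h 45 min; less 30 min break → 9 h 15 min
Sun: 10:04–19:21 = 9 h 17 min; less 30 min break → 8 h 47 min
Total worked: 46 h 25 min = 2785 min.
Regular 40 h 0 min = 2400 min at $29.50/h; overtime 6 h 25 min = 385 min at $59.00/h.
Pay = (2400 × $29.50 + 385 × $59.00) ÷ 60 = $1558.58.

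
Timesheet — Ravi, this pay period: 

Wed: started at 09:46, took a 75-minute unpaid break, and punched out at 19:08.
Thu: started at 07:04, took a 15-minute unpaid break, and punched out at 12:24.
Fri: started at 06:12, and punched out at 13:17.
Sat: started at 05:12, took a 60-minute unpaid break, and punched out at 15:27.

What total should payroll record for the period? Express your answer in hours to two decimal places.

Wed: 09:46–19:08 = 9 h 22 min; less 75 min break → 8 h 7 min
Thu: 07:04–12:24 = 5 h 20 min; less 15 min break → 5 h 5 min
Fri: 06:12–13:17 = 7 h 5 min
Sat: 05:12–15:27 = 10 h 15 min; less 60 min break → 9 h 15 min
Total: 8 h 7 min + 5 h 5 min + 7 h 5 min + 9 h 15 min = 29 h 32 min.

29.53 hours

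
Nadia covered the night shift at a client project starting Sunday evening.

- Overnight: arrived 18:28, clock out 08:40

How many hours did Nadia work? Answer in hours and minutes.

Overnight: 18:28 → midnight = 5 h 32 min; midnight → 08:40 = 8 h 40 min; span 14 h 12 min

14 h 12 min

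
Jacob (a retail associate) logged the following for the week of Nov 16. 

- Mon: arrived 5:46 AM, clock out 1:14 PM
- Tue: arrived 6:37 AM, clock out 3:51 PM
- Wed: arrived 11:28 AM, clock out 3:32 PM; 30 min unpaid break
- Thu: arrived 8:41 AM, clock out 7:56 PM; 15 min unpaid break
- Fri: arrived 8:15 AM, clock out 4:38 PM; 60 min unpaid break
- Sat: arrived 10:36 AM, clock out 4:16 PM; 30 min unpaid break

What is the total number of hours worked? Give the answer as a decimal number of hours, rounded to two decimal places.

43.82 hours

Mon: 5:46 AM–1:14 PM = 7 h 28 min
Tue: 6:37 AM–3:51 PM = 9 h 14 min
Wed: 11:28 AM–3:32 PM = 4 h 4 min; less 30 min break → 3 h 34 min
Thu: 8:41 AM–7:56 PM = 11 h 15 min; less 15 min break → 11 h 0 min
Fri: 8:15 AM–4:38 PM = 8 h 23 min; less 60 min break → 7 h 23 min
Sat: 10:36 AM–4:16 PM = 5 h 40 min; less 30 min break → 5 h 10 min
Total: 7 h 28 min + 9 h 14 min + 3 h 34 min + 11 h 0 min + 7 h 23 min + 5 h 10 min = 43 h 49 min.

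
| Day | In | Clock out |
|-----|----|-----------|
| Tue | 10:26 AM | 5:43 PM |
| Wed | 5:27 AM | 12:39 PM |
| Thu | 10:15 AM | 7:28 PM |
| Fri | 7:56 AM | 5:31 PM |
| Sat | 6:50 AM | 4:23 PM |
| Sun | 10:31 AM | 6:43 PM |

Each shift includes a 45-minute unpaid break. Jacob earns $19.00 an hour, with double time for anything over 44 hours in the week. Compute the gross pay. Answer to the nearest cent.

Tue: 10:26 AM–5:43 PM = 7 h 17 min; less 45 min break → 6 h 32 min
Wed: 5:27 AM–12:39 PM = 7 h 12 min; less 45 min break → 6 h 27 min
Thu: 10:15 AM–7:28 PM = 9 h 13 min; less 45 min break → 8 h 28 min
Fri: 7:56 AM–5:31 PM = 9 h 35 min; less 45 min break → 8 h 50 min
Sat: 6:50 AM–4:23 PM = 9 h 33 min; less 45 min break → 8 h 48 min
Sun: 10:31 AM–6:43 PM = 8 h 12 min; less 45 min break → 7 h 27 min
Total worked: 46 h 32 min = 2792 min.
Regular 44 h 0 min = 2640 min at $19.00/h; overtime 2 h 32 min = 152 min at $38.00/h.
Pay = (2640 × $19.00 + 152 × $38.00) ÷ 60 = $932.27.

$932.27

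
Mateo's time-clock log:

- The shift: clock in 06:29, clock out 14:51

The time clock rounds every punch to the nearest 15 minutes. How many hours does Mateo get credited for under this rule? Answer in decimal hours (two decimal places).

8.25 hours

The shift: in 06:29→06:30, out 14:51→14:45; 8 h 15 min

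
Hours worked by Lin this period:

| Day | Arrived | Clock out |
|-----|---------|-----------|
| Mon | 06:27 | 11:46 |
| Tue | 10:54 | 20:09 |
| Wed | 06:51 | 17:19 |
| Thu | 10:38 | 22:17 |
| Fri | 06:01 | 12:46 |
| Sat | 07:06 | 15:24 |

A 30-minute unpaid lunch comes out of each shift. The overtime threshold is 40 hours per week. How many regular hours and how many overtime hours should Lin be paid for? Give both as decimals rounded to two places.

Regular 40.00 hours, overtime 8.73 hours

Mon: 06:27–11:46 = 5 h 19 min; less 30 min break → 4 h 49 min
Tue: 10:54–20:09 = 9 h 15 min; less 30 min break → 8 h 45 min
Wed: 06:51–17:19 = 10 h 28 min; less 30 min break → 9 h 58 min
Thu: 10:38–22:17 = 11 h 39 min; less 30 min break → 11 h 9 min
Fri: 06:01–12:46 = 6 h 45 min; less 30 min break → 6 h 15 min
Sat: 07:06–15:24 = 8 h 18 min; less 30 min break → 7 h 48 min
Total worked: 48 h 44 min = 48.73 h.
Threshold 40 h → overtime 8 h 44 min, regular 40 h 0 min.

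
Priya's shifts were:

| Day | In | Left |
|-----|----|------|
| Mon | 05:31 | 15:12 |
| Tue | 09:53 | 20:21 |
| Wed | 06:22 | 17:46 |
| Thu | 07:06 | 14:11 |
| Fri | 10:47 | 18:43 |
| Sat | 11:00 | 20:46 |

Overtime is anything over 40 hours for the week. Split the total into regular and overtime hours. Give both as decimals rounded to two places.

Regular 40.00 hours, overtime 16.33 hours

Mon: 05:31–15:12 = 9 h 41 min
Tue: 09:53–20:21 = 10 h 28 min
Wed: 06:22–17:46 = 11 h 24 min
Thu: 07:06–14:11 = 7 h 5 min
Fri: 10:47–18:43 = 7 h 56 min
Sat: 11:00–20:46 = 9 h 46 min
Total worked: 56 h 20 min = 56.33 h.
Threshold 40 h → overtime 16 h 20 min, regular 40 h 0 min.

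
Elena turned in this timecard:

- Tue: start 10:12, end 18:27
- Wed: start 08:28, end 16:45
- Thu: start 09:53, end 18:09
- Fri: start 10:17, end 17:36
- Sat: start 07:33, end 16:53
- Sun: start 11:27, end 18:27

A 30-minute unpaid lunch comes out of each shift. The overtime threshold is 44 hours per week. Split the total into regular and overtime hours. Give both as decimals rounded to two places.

Tue: 10:12–18:27 = 8 h 15 min; less 30 min break → 7 h 45 min
Wed: 08:28–16:45 = 8 h 17 min; less 30 min break → 7 h 47 min
Thu: 09:53–18:09 = 8 h 16 min; less 30 min break → 7 h 46 min
Fri: 10:17–17:36 = 7 h 19 min; less 30 min break → 6 h 49 min
Sat: 07:33–16:53 = 9 h 20 min; less 30 min break → 8 h 50 min
Sun: 11:27–18:27 = 7 h 0 min; less 30 min break → 6 h 30 min
Total worked: 45 h 27 min = 45.45 h.
Threshold 44 h → overtime 1 h 27 min, regular 44 h 0 min.

Regular 44.00 hours, overtime 1.45 hours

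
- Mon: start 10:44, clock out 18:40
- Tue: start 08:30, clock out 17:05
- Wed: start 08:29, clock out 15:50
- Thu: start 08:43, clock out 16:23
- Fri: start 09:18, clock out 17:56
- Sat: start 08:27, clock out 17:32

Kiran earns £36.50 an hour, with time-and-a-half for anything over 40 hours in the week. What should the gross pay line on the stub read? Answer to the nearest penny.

Mon: 10:44–18:40 = 7 h 56 min
Tue: 08:30–17:05 = 8 h 35 min
Wed: 08:29–15:50 = 7 h 21 min
Thu: 08:43–16:23 = 7 h 40 min
Fri: 09:18–17:56 = 8 h 38 min
Sat: 08:27–17:32 = 9 h 5 min
Total worked: 49 h 15 min = 2955 min.
Regular 40 h 0 min = 2400 min at £36.50/h; overtime 9 h 15 min = 555 min at £54.75/h.
Pay = (2400 × £36.50 + 555 × £54.75) ÷ 60 = £1966.44.

£1966.44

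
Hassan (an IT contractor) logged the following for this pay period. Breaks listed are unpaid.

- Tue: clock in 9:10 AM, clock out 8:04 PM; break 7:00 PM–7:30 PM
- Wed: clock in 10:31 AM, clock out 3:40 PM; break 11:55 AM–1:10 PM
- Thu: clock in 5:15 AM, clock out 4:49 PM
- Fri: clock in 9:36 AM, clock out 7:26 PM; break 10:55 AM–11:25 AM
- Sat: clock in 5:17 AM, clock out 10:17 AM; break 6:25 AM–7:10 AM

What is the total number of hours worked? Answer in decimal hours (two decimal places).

39.45 hours

Tue: 9:10 AM–8:04 PM = 10 h 54 min; less 30 min break → 10 h 24 min
Wed: 10:31 AM–3:40 PM = 5 h 9 min; less 75 min break → 3 h 54 min
Thu: 5:15 AM–4:49 PM = 11 h 34 min
Fri: 9:36 AM–7:26 PM = 9 h 50 min; less 30 min break → 9 h 20 min
Sat: 5:17 AM–10:17 AM = 5 h 0 min; less 45 min break → 4 h 15 min
Total: 10 h 24 min + 3 h 54 min + 11 h 34 min + 9 h 20 min + 4 h 15 min = 39 h 27 min.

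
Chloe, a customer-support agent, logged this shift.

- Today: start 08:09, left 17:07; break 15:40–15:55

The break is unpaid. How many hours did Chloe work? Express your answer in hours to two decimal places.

8.72 hours

Today: 08:09–17:07 = 8 h 58 min; less 15 min break → 8 h 43 min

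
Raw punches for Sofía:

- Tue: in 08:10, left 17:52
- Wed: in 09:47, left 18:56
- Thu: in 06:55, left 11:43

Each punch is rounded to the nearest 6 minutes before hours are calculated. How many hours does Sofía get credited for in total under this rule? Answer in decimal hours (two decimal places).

Tue: in 08:10→08:12, out 17:52→17:54; 9 h 42 min
Wed: in 09:47→09:48, out 18:56→18:54; 9 h 6 min
Thu: in 06:55→06:54, out 11:43→11:42; 4 h 48 min
Total credited: 23 h 36 min.

23.60 hours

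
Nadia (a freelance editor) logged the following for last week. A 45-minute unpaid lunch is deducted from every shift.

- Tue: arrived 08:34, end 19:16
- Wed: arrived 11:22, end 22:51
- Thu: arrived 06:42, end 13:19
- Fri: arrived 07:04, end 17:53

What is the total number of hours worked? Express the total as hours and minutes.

36 h 37 min

Tue: 08:34–19:16 = 10 h 42 min; less 45 min break → 9 h 57 min
Wed: 11:22–22:51 = 11 h 29 min; less 45 min break → 10 h 44 min
Thu: 06:42–13:19 = 6 h 37 min; less 45 min break → 5 h 52 min
Fri: 07:04–17:53 = 10 h 49 min; less 45 min break → 10 h 4 min
Total: 9 h 57 min + 10 h 44 min + 5 h 52 min + 10 h 4 min = 36 h 37 min.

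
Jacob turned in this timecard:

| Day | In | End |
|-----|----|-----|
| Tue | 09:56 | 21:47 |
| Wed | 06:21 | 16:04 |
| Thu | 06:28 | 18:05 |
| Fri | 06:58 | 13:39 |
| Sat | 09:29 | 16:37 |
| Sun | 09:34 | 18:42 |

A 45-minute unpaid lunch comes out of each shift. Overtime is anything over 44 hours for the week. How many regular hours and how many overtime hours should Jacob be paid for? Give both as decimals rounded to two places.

Regular 44.00 hours, overtime 7.63 hours

Tue: 09:56–21:47 = 11 h 51 min; less 45 min break → 11 h 6 min
Wed: 06:21–16:04 = 9 h 43 min; less 45 min break → 8 h 58 min
Thu: 06:28–18:05 = 11 h 37 min; less 45 min break → 10 h 52 min
Fri: 06:58–13:39 = 6 h 41 min; less 45 min break → 5 h 56 min
Sat: 09:29–16:37 = 7 h 8 min; less 45 min break → 6 h 23 min
Sun: 09:34–18:42 = 9 h 8 min; less 45 min break → 8 h 23 min
Total worked: 51 h 38 min = 51.63 h.
Threshold 44 h → overtime 7 h 38 min, regular 44 h 0 min.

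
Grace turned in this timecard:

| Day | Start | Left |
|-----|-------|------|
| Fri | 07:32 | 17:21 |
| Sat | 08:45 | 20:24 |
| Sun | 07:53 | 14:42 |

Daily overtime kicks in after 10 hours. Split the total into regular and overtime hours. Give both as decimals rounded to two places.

Fri: 07:32–17:21 = 9 h 49 min
Sat: 08:45–20:24 = 11 h 39 min
Sun: 07:53–14:42 = 6 h 49 min
Fri reg 9 h 49 min / OT 0 h 0 min; Sat reg 10 h 0 min / OT 1 h 39 min; Sun reg 6 h 49 min / OT 0 h 0 min.
Totals: regular 26 h 38 min, overtime 1 h 39 min.

Regular 26.63 hours, overtime 1.65 hours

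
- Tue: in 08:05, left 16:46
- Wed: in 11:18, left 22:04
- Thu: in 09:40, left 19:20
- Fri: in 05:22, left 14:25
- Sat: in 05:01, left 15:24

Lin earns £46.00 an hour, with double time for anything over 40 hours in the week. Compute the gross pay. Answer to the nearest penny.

Tue: 08:05–16:46 = 8 h 41 min
Wed: 11:18–22:04 = 10 h 46 min
Thu: 09:40–19:20 = 9 h 40 min
Fri: 05:22–14:25 = 9 h 3 min
Sat: 05:01–15:24 = 10 h 23 min
Total worked: 48 h 33 min = 2913 min.
Regular 40 h 0 min = 2400 min at £46.00/h; overtime 8 h 33 min = 513 min at £92.00/h.
Pay = (2400 × £46.00 + 513 × £92.00) ÷ 60 = £2626.60.

£2626.60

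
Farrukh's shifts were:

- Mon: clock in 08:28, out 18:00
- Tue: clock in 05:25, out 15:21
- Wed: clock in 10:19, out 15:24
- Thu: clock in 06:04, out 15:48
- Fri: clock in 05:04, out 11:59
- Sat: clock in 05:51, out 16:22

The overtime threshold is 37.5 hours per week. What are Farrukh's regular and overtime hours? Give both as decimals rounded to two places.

Regular 37.50 hours, overtime 14.22 hours

Mon: 08:28–18:00 = 9 h 32 min
Tue: 05:25–15:21 = 9 h 56 min
Wed: 10:19–15:24 = 5 h 5 min
Thu: 06:04–15:48 = 9 h 44 min
Fri: 05:04–11:59 = 6 h 55 min
Sat: 05:51–16:22 = 10 h 31 min
Total worked: 51 h 43 min = 51.72 h.
Threshold 37.5 h → overtime 14 h 13 min, regular 37 h 30 min.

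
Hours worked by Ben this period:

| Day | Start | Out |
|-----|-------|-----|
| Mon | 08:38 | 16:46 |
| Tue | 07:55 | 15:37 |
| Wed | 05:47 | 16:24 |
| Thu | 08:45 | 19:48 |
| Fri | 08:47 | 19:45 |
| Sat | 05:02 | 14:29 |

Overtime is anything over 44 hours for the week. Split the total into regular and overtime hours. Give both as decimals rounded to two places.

Regular 44.00 hours, overtime 13.92 hours

Mon: 08:38–16:46 = 8 h 8 min
Tue: 07:55–15:37 = 7 h 42 min
Wed: 05:47–16:24 = 10 h 37 min
Thu: 08:45–19:48 = 11 h 3 min
Fri: 08:47–19:45 = 10 h 58 min
Sat: 05:02–14:29 = 9 h 27 min
Total worked: 57 h 55 min = 57.92 h.
Threshold 44 h → overtime 13 h 55 min, regular 44 h 0 min.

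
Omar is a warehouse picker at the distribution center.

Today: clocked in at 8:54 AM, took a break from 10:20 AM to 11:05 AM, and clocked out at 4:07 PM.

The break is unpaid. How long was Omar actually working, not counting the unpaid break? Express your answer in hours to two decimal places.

Today: 8:54 AM–4:07 PM = 7 h 13 min; less 45 min break → 6 h 28 min

6.47 hours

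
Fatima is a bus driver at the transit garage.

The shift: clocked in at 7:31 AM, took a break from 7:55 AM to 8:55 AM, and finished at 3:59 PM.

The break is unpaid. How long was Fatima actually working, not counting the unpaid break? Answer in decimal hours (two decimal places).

The shift: 7:31 AM–3:59 PM = 8 h 28 min; less 60 min break → 7 h 28 min

7.47 hours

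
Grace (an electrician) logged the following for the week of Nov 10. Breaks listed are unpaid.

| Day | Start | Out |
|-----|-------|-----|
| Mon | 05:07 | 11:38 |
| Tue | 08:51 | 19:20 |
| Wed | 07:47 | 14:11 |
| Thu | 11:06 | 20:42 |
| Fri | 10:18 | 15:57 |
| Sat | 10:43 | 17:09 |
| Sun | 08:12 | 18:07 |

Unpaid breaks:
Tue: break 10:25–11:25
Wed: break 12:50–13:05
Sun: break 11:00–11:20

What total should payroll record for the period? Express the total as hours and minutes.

53 h 25 min

Mon: 05:07–11:38 = 6 h 31 min
Tue: 08:51–19:20 = 10 h 29 min; less 60 min break → 9 h 29 min
Wed: 07:47–14:11 = 6 h 24 min; less 15 min break → 6 h 9 min
Thu: 11:06–20:42 = 9 h 36 min
Fri: 10:18–15:57 = 5 h 39 min
Sat: 10:43–17:09 = 6 h 26 min
Sun: 08:12–18:07 = 9 h 55 min; less 20 min break → 9 h 35 min
Total: 6 h 31 min + 9 h 29 min + 6 h 9 min + 9 h 36 min + 5 h 39 min + 6 h 26 min + 9 h 35 min = 53 h 25 min.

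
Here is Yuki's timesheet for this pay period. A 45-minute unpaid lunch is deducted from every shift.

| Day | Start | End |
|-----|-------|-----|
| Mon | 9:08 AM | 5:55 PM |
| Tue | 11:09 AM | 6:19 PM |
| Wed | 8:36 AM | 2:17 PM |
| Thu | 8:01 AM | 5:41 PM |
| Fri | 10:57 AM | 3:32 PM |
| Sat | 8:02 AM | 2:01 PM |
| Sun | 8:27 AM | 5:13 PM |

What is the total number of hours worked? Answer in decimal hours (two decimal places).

Mon: 9:08 AM–5:55 PM = 8 h 47 min; less 45 min break → 8 h 2 min
Tue: 11:09 AM–6:19 PM = 7 h 10 min; less 45 min break → 6 h 25 min
Wed: 8:36 AM–2:17 PM = 5 h 41 min; less 45 min break → 4 h 56 min
Thu: 8:01 AM–5:41 PM = 9 h 40 min; less 45 min break → 8 h 55 min
Fri: 10:57 AM–3:32 PM = 4 h 35 min; less 45 min break → 3 h 50 min
Sat: 8:02 AM–2:01 PM = 5 h 59 min; less 45 min break → 5 h 14 min
Sun: 8:27 AM–5:13 PM = 8 h 46 min; less 45 min break → 8 h 1 min
Total: 8 h 2 min + 6 h 25 min + 4 h 56 min + 8 h 55 min + 3 h 50 min + 5 h 14 min + 8 h 1 min = 45 h 23 min.

45.38 hours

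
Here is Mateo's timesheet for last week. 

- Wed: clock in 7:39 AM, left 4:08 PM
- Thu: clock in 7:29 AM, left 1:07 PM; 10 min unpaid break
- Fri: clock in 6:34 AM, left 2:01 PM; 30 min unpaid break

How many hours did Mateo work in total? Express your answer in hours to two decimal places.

Wed: 7:39 AM–4:08 PM = 8 h 29 min
Thu: 7:29 AM–1:07 PM = 5 h 38 min; less 10 min break → 5 h 28 min
Fri: 6:34 AM–2:01 PM = 7 h 27 min; less 30 min break → 6 h 57 min
Total: 8 h 29 min + 5 h 28 min + 6 h 57 min = 20 h 54 min.

20.90 hours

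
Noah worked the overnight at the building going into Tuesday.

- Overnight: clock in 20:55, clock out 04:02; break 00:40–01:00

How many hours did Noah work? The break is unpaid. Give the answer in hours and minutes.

Overnight: 20:55 → midnight = 3 h 5 min; midnight → 04:02 = 4 h 2 min; span 7 h 7 min; less 20 min break → 6 h 47 min

6 h 47 min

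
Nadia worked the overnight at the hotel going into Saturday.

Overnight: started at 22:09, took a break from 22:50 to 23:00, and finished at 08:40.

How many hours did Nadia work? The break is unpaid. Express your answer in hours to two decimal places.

Overnight: 22:09 → midnight = 1 h 51 min; midnight → 08:40 = 8 h 40 min; span 10 h 31 min; less 10 min break → 10 h 21 min

10.35 hours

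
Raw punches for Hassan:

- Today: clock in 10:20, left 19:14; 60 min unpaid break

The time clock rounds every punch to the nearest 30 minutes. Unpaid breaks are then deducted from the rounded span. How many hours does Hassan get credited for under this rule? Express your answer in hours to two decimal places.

7.50 hours

Today: in 10:20→10:30, out 19:14→19:00; 8 h 30 min − 60 min = 7 h 30 min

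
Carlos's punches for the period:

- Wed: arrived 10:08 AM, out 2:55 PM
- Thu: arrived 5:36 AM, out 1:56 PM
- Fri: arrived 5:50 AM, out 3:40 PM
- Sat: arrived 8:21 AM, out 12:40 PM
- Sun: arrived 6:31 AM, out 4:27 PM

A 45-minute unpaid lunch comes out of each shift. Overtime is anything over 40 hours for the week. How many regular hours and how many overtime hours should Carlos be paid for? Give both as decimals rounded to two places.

Regular 33.45 hours, overtime 0.00 hours

Wed: 10:08 AM–2:55 PM = 4 h 47 min; less 45 min break → 4 h 2 min
Thu: 5:36 AM–1:56 PM = 8 h 20 min; less 45 min break → 7 h 35 min
Fri: 5:50 AM–3:40 PM = 9 h 50 min; less 45 min break → 9 h 5 min
Sat: 8:21 AM–12:40 PM = 4 h 19 min; less 45 min break → 3 h 34 min
Sun: 6:31 AM–4:27 PM = 9 h 56 min; less 45 min break → 9 h 11 min
Total worked: 33 h 27 min = 33.45 h.
Threshold 40 h → overtime 0 h 0 min, regular 33 h 27 min.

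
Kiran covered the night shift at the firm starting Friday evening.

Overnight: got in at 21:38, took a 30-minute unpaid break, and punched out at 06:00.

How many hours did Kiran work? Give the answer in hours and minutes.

Overnight: 21:38 → midnight = 2 h 22 min; midnight → 06:00 = 6 h 0 min; span 8 h 22 min; less 30 min break → 7 h 52 min

7 h 52 min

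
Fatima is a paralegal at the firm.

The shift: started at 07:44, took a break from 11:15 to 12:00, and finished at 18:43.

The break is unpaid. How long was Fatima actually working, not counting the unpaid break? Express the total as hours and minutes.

The shift: 07:44–18:43 = 10 h 59 min; less 45 min break → 10 h 14 min

10 h 14 min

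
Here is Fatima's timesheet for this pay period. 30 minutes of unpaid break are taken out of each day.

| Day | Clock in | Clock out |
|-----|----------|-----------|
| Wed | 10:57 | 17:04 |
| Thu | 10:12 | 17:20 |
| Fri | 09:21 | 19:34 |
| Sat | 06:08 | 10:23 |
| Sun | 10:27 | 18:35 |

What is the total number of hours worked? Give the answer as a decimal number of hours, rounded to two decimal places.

33.35 hours

Wed: 10:57–17:04 = 6 h 7 min; less 30 min break → 5 h 37 min
Thu: 10:12–17:20 = 7 h 8 min; less 30 min break → 6 h 38 min
Fri: 09:21–19:34 = 10 h 13 min; less 30 min break → 9 h 43 min
Sat: 06:08–10:23 = 4 h 15 min; less 30 min break → 3 h 45 min
Sun: 10:27–18:35 = 8 h 8 min; less 30 min break → 7 h 38 min
Total: 5 h 37 min + 6 h 38 min + 9 h 43 min + 3 h 45 min + 7 h 38 min = 33 h 21 min.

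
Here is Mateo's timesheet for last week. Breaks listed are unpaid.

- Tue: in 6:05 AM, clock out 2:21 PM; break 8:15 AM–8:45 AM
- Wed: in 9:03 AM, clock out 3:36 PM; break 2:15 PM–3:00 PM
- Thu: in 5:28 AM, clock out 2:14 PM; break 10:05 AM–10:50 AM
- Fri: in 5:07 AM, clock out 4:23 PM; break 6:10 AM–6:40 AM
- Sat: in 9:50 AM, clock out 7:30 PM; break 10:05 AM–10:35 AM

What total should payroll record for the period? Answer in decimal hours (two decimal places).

Tue: 6:05 AM–2:21 PM = 8 h 16 min; less 30 min break → 7 h 46 min
Wed: 9:03 AM–3:36 PM = 6 h 33 min; less 45 min break → 5 h 48 min
Thu: 5:28 AM–2:14 PM = 8 h 46 min; less 45 min break → 8 h 1 min
Fri: 5:07 AM–4:23 PM = 11 h 16 min; less 30 min break → 10 h 46 min
Sat: 9:50 AM–7:30 PM = 9 h 40 min; less 30 min break → 9 h 10 min
Total: 7 h 46 min + 5 h 48 min + 8 h 1 min + 10 h 46 min + 9 h 10 min = 41 h 31 min.

41.52 hours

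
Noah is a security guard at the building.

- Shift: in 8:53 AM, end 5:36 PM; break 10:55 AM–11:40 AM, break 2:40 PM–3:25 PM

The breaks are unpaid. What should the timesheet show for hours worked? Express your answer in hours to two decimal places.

7.22 hours

Shift: 8:53 AM–5:36 PM = 8 h 43 min; less 90 min break → 7 h 13 min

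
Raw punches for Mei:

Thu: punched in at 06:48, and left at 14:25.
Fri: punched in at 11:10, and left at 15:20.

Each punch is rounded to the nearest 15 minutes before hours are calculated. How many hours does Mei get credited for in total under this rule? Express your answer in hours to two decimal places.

11.75 hours

Thu: in 06:48→06:45, out 14:25→14:30; 7 h 45 min
Fri: in 11:10→11:15, out 15:20→15:15; 4 h 0 min
Total credited: 11 h 45 min.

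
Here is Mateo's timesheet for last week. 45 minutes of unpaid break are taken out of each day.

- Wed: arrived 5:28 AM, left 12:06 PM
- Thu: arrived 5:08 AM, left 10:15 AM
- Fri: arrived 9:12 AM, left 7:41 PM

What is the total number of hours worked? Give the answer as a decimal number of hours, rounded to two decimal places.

19.98 hours

Wed: 5:28 AM–12:06 PM = 6 h 38 min; less 45 min break → 5 h 53 min
Thu: 5:08 AM–10:15 AM = 5 h 7 min; less 45 min break → 4 h 22 min
Fri: 9:12 AM–7:41 PM = 10 h 29 min; less 45 min break → 9 h 44 min
Total: 5 h 53 min + 4 h 22 min + 9 h 44 min = 19 h 59 min.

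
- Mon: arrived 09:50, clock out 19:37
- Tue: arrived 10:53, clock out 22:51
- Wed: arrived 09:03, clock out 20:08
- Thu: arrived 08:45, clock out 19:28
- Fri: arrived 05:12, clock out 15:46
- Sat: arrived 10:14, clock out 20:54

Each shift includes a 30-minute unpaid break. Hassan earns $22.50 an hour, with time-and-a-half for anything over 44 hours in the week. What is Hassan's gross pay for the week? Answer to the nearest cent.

$1590.19

Mon: 09:50–19:37 = 9 h 47 min; less 30 min break → 9 h 17 min
Tue: 10:53–22:51 = 11 h 58 min; less 30 min break → 11 h 28 min
Wed: 09:03–20:08 = 11 h 5 min; less 30 min break → 10 h 35 min
Thu: 08:45–19:28 = 10 h 43 min; less 30 min break → 10 h 13 min
Fri: 05:12–15:46 = 10 h 34 min; less 30 min break → 10 h 4 min
Sat: 10:14–20:54 = 10 h 40 min; less 30 min break → 10 h 10 min
Total worked: 61 h 47 min = 3707 min.
Regular 44 h 0 min = 2640 min at $22.50/h; overtime 17 h 47 min = 1067 min at $33.75/h.
Pay = (2640 × $22.50 + 1067 × $33.75) ÷ 60 = $1590.19.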